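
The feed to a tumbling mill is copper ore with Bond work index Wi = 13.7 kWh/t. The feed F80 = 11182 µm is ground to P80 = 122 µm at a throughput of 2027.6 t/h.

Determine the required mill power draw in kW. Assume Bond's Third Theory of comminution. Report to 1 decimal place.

W = 10 Wi / √P80 − 10 Wi / √F80
W = 10·13.7·(1/√122 − 1/√11182) = 10·13.7·(0.081079) = 11.1078 kWh/t
P_mill = W·ṁ = 11.1078·2027.6 = 22522.2 kW

P = 22522.2 kW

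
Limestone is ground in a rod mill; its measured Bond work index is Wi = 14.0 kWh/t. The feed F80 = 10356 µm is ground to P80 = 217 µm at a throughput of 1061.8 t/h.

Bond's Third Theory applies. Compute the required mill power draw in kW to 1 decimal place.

W = 10 Wi (P80^-0.5 − F80^-0.5)
W = 10·14.0·(1/√217 − 1/√10356) = 10·14.0·(0.058058) = 8.1281 kWh/t
Power = W × throughput = 8.1281 kWh/t × 1061.8 t/h = 8630.4 kW

P = 8630.4 kW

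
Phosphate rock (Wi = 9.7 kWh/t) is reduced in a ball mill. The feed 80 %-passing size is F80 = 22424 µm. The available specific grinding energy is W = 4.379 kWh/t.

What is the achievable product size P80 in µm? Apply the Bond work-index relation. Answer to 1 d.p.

W = 10 Wi (1/√P80 − 1/√F80)  [Bond]
⇒ 1/√P80 = W/(10 Wi) + 1/√F80
  = 4.3790/(10·9.7) + 1/√22424 = 0.045144 + 0.006678 = 0.051822
P80 = (1/0.051822)² = 19.2967² = 372.36 µm

P80 = 372.4 µm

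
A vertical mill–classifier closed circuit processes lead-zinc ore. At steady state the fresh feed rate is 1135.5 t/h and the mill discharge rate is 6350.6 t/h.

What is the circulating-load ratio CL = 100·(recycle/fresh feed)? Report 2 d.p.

CL = 459.28 %

M = F + R at steady state, so:
R = M − F = 6350.6 − 1135.5 = 5215.1 t/h
CL = 100·R/F = 100·5215.1/1135.5 = 459.28 %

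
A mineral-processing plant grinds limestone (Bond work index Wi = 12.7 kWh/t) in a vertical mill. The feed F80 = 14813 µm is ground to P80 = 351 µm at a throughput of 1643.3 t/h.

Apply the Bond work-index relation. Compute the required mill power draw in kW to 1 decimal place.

W = 10·Wi·(P80^(-½) − F80^(-½))
W = 10·12.7·(1/√351 − 1/√14813) = 10·12.7·(0.045160) = 5.7353 kWh/t
Mill draw = 5.7353 × 1643.3 = 9424.8 kW

P = 9424.8 kW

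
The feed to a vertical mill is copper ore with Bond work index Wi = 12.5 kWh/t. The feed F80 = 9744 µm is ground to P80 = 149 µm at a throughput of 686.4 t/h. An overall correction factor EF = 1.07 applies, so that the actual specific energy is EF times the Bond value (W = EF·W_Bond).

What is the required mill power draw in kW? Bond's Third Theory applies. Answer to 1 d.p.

W = 10 Wi (P80^-0.5 − F80^-0.5)
W = 10·12.5·(1/√149 − 1/√9744) = 10·12.5·(0.071793) = 8.9741 kWh/t
Apply correction: 8.9741 × 1.07 = 9.6023 kWh/t
Mill draw = 9.6023 × 686.4 = 6591.0 kW

P = 6591.0 kW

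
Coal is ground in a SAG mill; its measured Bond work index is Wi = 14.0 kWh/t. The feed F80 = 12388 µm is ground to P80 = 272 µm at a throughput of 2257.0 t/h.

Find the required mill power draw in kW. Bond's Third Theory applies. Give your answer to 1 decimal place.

W = 10·Wi·(P80^(-½) − F80^(-½))
W = 10·14.0·(1/√272 − 1/√12388) = 10·14.0·(0.051649) = 7.2309 kWh/t
P_mill = W·ṁ = 7.2309·2257.0 = 16320.1 kW

P = 16320.1 kW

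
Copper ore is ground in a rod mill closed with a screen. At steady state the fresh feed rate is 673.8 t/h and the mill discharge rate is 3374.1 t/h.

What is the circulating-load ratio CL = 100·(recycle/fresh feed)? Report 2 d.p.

M = F + R at steady state, so:
R = M − F = 3374.1 − 673.8 = 2700.3 t/h
CL = 100·R/F = 100·2700.3/673.8 = 400.76 %

CL = 400.76 %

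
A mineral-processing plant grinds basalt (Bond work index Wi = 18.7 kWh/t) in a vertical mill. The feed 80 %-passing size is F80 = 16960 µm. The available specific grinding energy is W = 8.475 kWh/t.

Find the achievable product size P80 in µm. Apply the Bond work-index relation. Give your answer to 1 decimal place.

W = 10 Wi (P80^-0.5 − F80^-0.5)
P80^-0.5 = F80^-0.5 + W/(10 Wi)
  = 8.4750/(10·18.7) + 1/√16960 = 0.045321 + 0.007679 = 0.053000
P80 = (1/0.053000)² = 18.8681² = 356.00 µm

P80 = 356.0 µm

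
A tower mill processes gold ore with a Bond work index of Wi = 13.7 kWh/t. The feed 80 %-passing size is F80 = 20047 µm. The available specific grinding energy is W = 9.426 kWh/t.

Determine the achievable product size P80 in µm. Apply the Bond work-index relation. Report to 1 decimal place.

W = 10 Wi / √P80 − 10 Wi / √F80
⇒ 1/√P80 = W/(10·Wi) + 1/√F80
  = 9.4260/(10·13.7) + 1/√20047 = 0.068803 + 0.007063 = 0.075866
P80 = (1/0.075866)² = 13.1812² = 173.74 µm

P80 = 173.7 µm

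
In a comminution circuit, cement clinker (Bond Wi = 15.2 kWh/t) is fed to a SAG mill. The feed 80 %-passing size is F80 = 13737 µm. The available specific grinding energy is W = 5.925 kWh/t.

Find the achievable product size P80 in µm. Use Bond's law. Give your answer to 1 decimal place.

P80 = 443.0 µm

Bond: W = 10·Wi·(1/√P80 − 1/√F80)
⇒ 1/√P80 = W/(10·Wi) + 1/√F80
  = 5.9250/(10·15.2) + 1/√13737 = 0.038980 + 0.008532 = 0.047512
P80 = (1/0.047512)² = 21.0472² = 442.98 µm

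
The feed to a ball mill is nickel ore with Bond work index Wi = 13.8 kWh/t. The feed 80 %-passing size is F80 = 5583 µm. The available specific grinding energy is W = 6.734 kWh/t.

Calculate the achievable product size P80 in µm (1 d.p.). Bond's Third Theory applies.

W = 10·Wi·(P80^(-½) − F80^(-½))
1/√P80 = 1/√F80 + W/(10·Wi)
  = 6.7340/(10·13.8) + 1/√5583 = 0.048797 + 0.013383 = 0.062180
P80 = (1/0.062180)² = 16.0822² = 258.64 µm

P80 = 258.6 µm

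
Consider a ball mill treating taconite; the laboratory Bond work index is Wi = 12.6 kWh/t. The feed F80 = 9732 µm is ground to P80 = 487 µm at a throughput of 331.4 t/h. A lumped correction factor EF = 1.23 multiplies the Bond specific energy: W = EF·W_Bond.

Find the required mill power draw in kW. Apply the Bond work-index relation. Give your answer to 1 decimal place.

W = 10·Wi·[P80^(−½) − F80^(−½)]
W = 10·12.6·(1/√487 − 1/√9732) = 10·12.6·(0.035178) = 4.4324 kWh/t
With EF = 1.23: W = 4.4324·1.23 = 5.4518 kWh/t
P = W·T = 5.4518·331.4 = 1806.7 kW

P = 1806.7 kW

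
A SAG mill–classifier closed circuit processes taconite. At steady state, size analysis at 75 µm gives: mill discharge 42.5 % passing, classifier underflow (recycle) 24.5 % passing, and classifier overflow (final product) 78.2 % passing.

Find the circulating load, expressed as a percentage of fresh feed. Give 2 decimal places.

CL = 198.33 %

Balance %-passing 75 µm (r = R/F):
(1+r)d = ru + o → r = (o−d)/(d−u)
r = (78.2 − 42.5)/(42.5 − 24.5) = 35.7/18.0 = 1.9833
CL = 100·r = 198.33 %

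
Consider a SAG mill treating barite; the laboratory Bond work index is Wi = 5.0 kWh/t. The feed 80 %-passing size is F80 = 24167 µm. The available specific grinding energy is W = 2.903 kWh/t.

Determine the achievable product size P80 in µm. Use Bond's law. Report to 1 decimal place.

P80 = 240.4 µm

W_Bond = 10·Wi·(1/√P₈₀ − 1/√F₈₀)
1/√P80 = 1/√F80 + W/(10·Wi)
  = 2.9030/(10·5.0) + 1/√24167 = 0.058060 + 0.006433 = 0.064493
P80 = (1/0.064493)² = 15.5056² = 240.43 µm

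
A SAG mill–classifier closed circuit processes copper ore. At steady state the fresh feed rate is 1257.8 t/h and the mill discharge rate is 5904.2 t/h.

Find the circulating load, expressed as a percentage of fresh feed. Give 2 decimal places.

CL = 369.41 %

Mill node: discharge = fresh + recycle.
R = M − F = 5904.2 − 1257.8 = 4646.4 t/h
CL = 100·R/F = 100·4646.4/1257.8 = 369.41 %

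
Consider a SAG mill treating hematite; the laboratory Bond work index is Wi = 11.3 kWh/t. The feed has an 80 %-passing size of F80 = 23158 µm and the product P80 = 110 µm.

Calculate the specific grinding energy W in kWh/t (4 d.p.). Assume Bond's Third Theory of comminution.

W = 10.0316 kWh/t

W = 10 Wi (1/√P80 − 1/√F80)  [Bond]
1/√110 = 0.095346;  1/√23158 = 0.006571
W = 10·11.3·(0.095346 − 0.006571) = 10.0316 kWh/t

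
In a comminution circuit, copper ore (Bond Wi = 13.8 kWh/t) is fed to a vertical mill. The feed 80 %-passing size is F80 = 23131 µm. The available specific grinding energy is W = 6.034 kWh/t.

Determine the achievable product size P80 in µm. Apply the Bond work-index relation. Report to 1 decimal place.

W_Bond = 10·Wi·(1/√P₈₀ − 1/√F₈₀)
P80^-0.5 = F80^-0.5 + W/(10 Wi)
  = 6.0340/(10·13.8) + 1/√23131 = 0.043725 + 0.006575 = 0.050300
P80 = (1/0.050300)² = 19.8808² = 395.25 µm

P80 = 395.2 µm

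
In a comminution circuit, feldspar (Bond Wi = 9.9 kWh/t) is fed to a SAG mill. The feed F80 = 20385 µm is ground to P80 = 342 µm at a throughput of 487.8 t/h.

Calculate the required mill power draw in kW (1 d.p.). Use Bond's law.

P = 2273.1 kW

W = 10·Wi·[P80^(−½) − F80^(−½)]
W = 10·9.9·(1/√342 − 1/√20385) = 10·9.9·(0.047070) = 4.6599 kWh/t
Power = W × throughput = 4.6599 kWh/t × 487.8 t/h = 2273.1 kW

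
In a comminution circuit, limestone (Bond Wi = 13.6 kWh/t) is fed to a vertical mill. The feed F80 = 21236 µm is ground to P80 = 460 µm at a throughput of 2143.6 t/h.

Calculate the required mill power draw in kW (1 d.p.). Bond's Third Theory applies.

P = 11592.1 kW

W = 10 Wi (P80^-0.5 − F80^-0.5)
W = 10·13.6·(1/√460 − 1/√21236) = 10·13.6·(0.039763) = 5.4078 kWh/t
P = W·T = 5.4078·2143.6 = 11592.1 kW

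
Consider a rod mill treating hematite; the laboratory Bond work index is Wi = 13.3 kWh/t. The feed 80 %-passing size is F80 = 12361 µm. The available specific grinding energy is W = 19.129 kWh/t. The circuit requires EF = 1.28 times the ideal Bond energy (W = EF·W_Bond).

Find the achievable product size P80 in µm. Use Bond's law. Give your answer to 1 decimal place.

P80 = 67.9 µm

W = 10 Wi (1/√P80 − 1/√F80)  [Bond]
W_Bond = W / EF = 19.129 / 1.28 = 14.9445 kWh/t
1/√P80 = 1/√F80 + W_Bond/(10·Wi)
  = 14.9445/(10·13.3) + 1/√12361 = 0.112365 + 0.008994 = 0.121359
P80 = (1/0.121359)² = 8.2400² = 67.90 µm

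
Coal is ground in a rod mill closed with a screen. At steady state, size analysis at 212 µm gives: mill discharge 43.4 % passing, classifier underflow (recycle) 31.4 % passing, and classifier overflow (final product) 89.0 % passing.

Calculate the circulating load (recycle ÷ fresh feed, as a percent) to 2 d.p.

Let r = R/F. Size balance at 212 µm:
(1+r)·d = r·u + o ⇒ r = (o−d)/(d−u)
r = (89.0 − 43.4)/(43.4 − 31.4) = 45.6/12.0 = 3.8000
CL = 100·r = 380.00 %

CL = 380.00 %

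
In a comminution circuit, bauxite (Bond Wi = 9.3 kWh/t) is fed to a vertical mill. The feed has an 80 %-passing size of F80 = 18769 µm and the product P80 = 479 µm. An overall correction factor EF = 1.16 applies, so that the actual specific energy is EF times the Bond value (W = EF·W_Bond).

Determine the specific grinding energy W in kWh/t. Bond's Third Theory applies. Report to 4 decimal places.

W = 4.1417 kWh/t

W = 10 Wi / √P80 − 10 Wi / √F80
1/√479 = 0.045691;  1/√18769 = 0.007299
W = 10·9.3·(0.045691 − 0.007299) = 3.5704 kWh/t
Apply correction: 3.5704 × 1.16 = 4.1417 kWh/t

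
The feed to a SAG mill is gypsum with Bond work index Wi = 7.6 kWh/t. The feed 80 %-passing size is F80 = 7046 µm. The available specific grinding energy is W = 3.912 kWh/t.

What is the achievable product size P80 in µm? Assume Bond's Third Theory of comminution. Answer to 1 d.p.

Bond:  W = 10 Wi (1/√P − 1/√F)
P80^(−½) = W/(10 Wi) + F80^(−½)
  = 3.9120/(10·7.6) + 1/√7046 = 0.051474 + 0.011913 = 0.063387
P80 = (1/0.063387)² = 15.7761² = 248.89 µm

P80 = 248.9 µm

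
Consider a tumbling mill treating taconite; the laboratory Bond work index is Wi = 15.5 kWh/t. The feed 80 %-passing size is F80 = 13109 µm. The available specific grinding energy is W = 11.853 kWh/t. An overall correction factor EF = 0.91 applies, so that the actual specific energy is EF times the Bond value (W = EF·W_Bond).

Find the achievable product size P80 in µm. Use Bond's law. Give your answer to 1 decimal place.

W = 10 Wi (1/√P80 − 1/√F80)  [Bond]
W_Bond = W / EF = 11.853 / 0.91 = 13.0253 kWh/t
⇒ 1/√P80 = W_Bond/(10 Wi) + 1/√F80
  = 13.0253/(10·15.5) + 1/√13109 = 0.084034 + 0.008734 = 0.092768
P80 = (1/0.092768)² = 10.7796² = 116.20 µm

P80 = 116.2 µm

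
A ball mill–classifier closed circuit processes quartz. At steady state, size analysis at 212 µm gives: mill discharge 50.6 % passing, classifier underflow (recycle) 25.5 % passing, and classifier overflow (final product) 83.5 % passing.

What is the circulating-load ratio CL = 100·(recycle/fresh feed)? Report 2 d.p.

Let r = R/F. Size balance at 212 µm:
Fd + Rd = Ru + Fo ⇒ R/F = (o−d)/(d−u)
r = (83.5 − 50.6)/(50.6 − 25.5) = 32.9/25.1 = 1.3108
CL = 100·r = 131.08 %

CL = 131.08 %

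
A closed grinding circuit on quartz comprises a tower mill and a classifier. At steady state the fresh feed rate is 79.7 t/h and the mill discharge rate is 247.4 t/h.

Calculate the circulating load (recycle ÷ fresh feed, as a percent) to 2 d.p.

CL = 210.41 %

Discharge = new feed + return, hence
R = M − F = 247.4 − 79.7 = 167.7 t/h
CL = 100·R/F = 100·167.7/79.7 = 210.41 %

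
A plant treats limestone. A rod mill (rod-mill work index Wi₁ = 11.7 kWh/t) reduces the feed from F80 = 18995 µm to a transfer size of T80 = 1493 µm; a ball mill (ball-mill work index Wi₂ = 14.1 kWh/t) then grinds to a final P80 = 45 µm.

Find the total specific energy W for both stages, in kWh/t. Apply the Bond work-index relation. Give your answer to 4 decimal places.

W = 19.5490 kWh/t

Bond: W = 10·Wi·(1/√P80 − 1/√F80)
Stage 1 (18995→1493 µm, Wi₁=11.7): W₁ = 10·11.7·(0.025880 − 0.007256) = 2.1791 kWh/t
Stage 2 (1493→45 µm, Wi₂=14.1): W₂ = 10·14.1·(0.149071 − 0.025880) = 17.3699 kWh/t
W = W₁ + W₂ = 2.1791 + 17.3699 = 19.5490 kWh/t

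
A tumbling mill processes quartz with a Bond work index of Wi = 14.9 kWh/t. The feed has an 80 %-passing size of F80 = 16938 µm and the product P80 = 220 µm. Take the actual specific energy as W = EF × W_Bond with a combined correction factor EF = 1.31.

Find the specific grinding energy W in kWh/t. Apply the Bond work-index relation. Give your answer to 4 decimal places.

W = 11.6599 kWh/t

W_Bond = 10·Wi·(1/√P₈₀ − 1/√F₈₀)
1/√220 = 0.067420;  1/√16938 = 0.007684
W = 10·14.9·(0.067420 − 0.007684) = 8.9007 kWh/t
W_actual = 1.31 × 8.9007 = 11.6599 kWh/t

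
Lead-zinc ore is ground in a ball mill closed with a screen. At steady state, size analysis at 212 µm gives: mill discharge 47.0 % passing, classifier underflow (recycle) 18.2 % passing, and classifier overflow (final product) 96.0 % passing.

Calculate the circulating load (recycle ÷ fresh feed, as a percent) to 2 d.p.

Let r = R/F. Size balance at 212 µm:
(1+r)·d = r·u + o ⇒ r = (o−d)/(d−u)
r = (96.0 − 47.0)/(47.0 − 18.2) = 49.0/28.8 = 1.7014
CL = 100·r = 170.14 %

CL = 170.14 %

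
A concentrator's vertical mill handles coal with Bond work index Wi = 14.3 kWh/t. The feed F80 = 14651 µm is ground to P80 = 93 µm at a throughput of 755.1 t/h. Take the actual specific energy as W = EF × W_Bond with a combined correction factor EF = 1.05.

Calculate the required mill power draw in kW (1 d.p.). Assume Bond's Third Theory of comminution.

W_Bond = 10·Wi·(1/√P₈₀ − 1/√F₈₀)
W = 10·14.3·(1/√93 − 1/√14651) = 10·14.3·(0.095434) = 13.6470 kWh/t
Apply correction: 13.6470 × 1.05 = 14.3293 kWh/t
Mill draw = 14.3293 × 755.1 = 10820.1 kW

P = 10820.1 kW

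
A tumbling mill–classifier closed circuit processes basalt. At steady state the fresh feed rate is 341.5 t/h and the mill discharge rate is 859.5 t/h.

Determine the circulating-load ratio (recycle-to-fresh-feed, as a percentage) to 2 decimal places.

CL = 151.68 %

M = F + R at steady state, so:
R = M − F = 859.5 − 341.5 = 518.0 t/h
CL = 100·R/F = 100·518.0/341.5 = 151.68 %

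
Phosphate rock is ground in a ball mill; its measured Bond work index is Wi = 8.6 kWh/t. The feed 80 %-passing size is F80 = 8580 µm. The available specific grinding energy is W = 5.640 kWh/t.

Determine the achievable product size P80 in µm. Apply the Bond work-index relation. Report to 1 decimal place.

P80 = 171.4 µm

W = 10 Wi (1/√P80 − 1/√F80)  [Bond]
P80^-0.5 = F80^-0.5 + W/(10 Wi)
  = 5.6400/(10·8.6) + 1/√8580 = 0.065581 + 0.010796 = 0.076377
P80 = (1/0.076377)² = 13.0929² = 171.42 µm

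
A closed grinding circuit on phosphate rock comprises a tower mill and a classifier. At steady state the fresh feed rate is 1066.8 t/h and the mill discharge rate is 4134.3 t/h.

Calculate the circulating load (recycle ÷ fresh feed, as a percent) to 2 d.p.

CL = 287.54 %

Mill node: discharge = fresh + recycle.
R = M − F = 4134.3 − 1066.8 = 3067.5 t/h
CL = 100·R/F = 100·3067.5/1066.8 = 287.54 %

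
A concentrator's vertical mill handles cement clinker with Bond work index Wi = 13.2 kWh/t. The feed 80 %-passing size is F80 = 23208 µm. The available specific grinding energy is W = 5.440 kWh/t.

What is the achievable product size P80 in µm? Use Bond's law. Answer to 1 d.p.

P80 = 438.1 µm

Bond:  W = 10 Wi (1/√P − 1/√F)
P80^-0.5 = F80^-0.5 + W/(10 Wi)
  = 5.4400/(10·13.2) + 1/√23208 = 0.041212 + 0.006564 = 0.047776
P80 = (1/0.047776)² = 20.9309² = 438.10 µm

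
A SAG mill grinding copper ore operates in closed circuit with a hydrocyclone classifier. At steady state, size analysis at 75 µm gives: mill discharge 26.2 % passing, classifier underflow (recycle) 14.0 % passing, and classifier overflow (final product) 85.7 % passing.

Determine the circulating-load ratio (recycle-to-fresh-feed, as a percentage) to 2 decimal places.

CL = 487.70 %

Balance %-passing 75 µm (r = R/F):
(1+r)·d = r·u + o ⇒ r = (o−d)/(d−u)
r = (85.7 − 26.2)/(26.2 − 14.0) = 59.5/12.2 = 4.8770
CL = 100·r = 487.70 %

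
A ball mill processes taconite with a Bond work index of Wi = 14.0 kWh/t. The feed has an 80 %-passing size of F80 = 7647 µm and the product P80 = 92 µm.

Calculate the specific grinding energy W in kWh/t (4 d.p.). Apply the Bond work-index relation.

W = 12.9950 kWh/t

Bond:  W = 10 Wi (1/√P − 1/√F)
1/√92 = 0.104257;  1/√7647 = 0.011435
W = 10·14.0·(0.104257 − 0.011435) = 12.9950 kWh/t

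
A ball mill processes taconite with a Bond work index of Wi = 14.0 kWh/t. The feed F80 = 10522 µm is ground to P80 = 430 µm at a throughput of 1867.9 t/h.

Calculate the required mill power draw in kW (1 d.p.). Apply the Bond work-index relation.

Bond: W = 10·Wi·(1/√P80 − 1/√F80)
W = 10·14.0·(1/√430 − 1/√10522) = 10·14.0·(0.038475) = 5.3866 kWh/t
Mill draw = 5.3866 × 1867.9 = 10061.6 kW

P = 10061.6 kW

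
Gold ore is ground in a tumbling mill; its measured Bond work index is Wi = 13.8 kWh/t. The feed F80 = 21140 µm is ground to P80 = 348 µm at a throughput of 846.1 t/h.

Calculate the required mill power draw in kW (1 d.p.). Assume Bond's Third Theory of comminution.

P = 5456.0 kW

W = 10 Wi (P80^-0.5 − F80^-0.5)
W = 10·13.8·(1/√348 − 1/√21140) = 10·13.8·(0.046728) = 6.4484 kWh/t
P = W·T = 6.4484·846.1 = 5456.0 kW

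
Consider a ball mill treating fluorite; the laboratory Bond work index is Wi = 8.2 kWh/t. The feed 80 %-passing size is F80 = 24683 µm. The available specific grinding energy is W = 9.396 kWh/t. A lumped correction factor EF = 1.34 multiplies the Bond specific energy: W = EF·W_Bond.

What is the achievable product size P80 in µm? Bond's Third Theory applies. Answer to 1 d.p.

Bond:  W = 10 Wi (1/√P − 1/√F)
W_Bond = W / EF = 9.396 / 1.34 = 7.0119 kWh/t
1/√P80 = 1/√F80 + W_Bond/(10·Wi)
  = 7.0119/(10·8.2) + 1/√24683 = 0.085511 + 0.006365 = 0.091877
P80 = (1/0.091877)² = 10.8842² = 118.47 µm

P80 = 118.5 µm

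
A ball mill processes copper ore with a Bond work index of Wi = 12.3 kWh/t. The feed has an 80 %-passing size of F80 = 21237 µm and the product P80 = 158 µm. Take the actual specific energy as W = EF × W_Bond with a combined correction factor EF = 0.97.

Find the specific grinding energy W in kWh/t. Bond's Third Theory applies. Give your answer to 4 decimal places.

W = 10·Wi·[P80^(−½) − F80^(−½)]
1/√158 = 0.079556;  1/√21237 = 0.006862
W = 10·12.3·(0.079556 − 0.006862) = 8.9413 kWh/t
Corrected W = EF·W_Bond = 0.97·8.9413 = 8.6731 kWh/t

W = 8.6731 kWh/t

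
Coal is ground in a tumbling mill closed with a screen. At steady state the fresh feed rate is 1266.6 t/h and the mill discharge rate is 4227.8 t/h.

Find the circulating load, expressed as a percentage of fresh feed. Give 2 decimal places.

Mill node: discharge = fresh + recycle.
R = M − F = 4227.8 − 1266.6 = 2961.2 t/h
CL = 100·R/F = 100·2961.2/1266.6 = 233.79 %

CL = 233.79 %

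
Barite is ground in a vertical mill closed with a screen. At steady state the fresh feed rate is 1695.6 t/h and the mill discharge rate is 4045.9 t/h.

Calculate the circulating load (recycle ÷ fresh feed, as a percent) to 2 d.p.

CL = 138.61 %

Mill node: discharge = fresh + recycle.
R = M − F = 4045.9 − 1695.6 = 2350.3 t/h
CL = 100·R/F = 100·2350.3/1695.6 = 138.61 %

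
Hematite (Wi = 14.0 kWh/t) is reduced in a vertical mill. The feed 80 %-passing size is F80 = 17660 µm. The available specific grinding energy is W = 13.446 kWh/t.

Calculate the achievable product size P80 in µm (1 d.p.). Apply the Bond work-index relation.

W = 10 Wi (1/√P80 − 1/√F80)  [Bond]
⇒ 1/√P80 = W/(10 Wi) + 1/√F80
  = 13.4460/(10·14.0) + 1/√17660 = 0.096043 + 0.007525 = 0.103568
P80 = (1/0.103568)² = 9.6555² = 93.23 µm

P80 = 93.2 µm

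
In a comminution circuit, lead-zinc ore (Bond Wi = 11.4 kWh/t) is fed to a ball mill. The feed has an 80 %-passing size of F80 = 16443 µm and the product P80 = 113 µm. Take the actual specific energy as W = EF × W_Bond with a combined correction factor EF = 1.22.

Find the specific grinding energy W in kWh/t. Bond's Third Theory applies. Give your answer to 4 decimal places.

W = 11.9989 kWh/t

W = 10 Wi (P80^-0.5 − F80^-0.5)
1/√113 = 0.094072;  1/√16443 = 0.007798
W = 10·11.4·(0.094072 − 0.007798) = 9.8352 kWh/t
With EF = 1.22: W = 9.8352·1.22 = 11.9989 kWh/t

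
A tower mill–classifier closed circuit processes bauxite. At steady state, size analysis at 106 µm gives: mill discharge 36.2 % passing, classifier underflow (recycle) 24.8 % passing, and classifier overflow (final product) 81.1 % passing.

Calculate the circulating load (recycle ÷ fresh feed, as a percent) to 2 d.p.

CL = 393.86 %

Let r = R/F. Size balance at 106 µm:
r = (o − d)/(d − u)
r = (81.1 − 36.2)/(36.2 − 24.8) = 44.9/11.4 = 3.9386
CL = 100·r = 393.86 %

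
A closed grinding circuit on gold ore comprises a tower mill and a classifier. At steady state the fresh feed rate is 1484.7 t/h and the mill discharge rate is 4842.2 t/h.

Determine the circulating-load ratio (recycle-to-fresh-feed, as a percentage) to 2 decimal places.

Discharge = new feed + return, hence
R = M − F = 4842.2 − 1484.7 = 3357.5 t/h
CL = 100·R/F = 100·3357.5/1484.7 = 226.14 %

CL = 226.14 %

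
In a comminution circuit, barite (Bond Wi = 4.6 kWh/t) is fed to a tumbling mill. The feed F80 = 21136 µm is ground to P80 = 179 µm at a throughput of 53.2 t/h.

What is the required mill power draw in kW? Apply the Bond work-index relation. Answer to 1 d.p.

P = 166.1 kW

W_Bond = 10·Wi·(1/√P₈₀ − 1/√F₈₀)
W = 10·4.6·(1/√179 − 1/√21136) = 10·4.6·(0.067865) = 3.1218 kWh/t
Power = W × throughput = 3.1218 kWh/t × 53.2 t/h = 166.1 kW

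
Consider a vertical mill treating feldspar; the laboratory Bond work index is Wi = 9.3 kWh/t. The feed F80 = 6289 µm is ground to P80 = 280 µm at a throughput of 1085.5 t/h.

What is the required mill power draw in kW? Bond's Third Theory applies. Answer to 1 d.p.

P = 4760.0 kW

W = 10·Wi·(P80^(-½) − F80^(-½))
W = 10·9.3·(1/√280 − 1/√6289) = 10·9.3·(0.047152) = 4.3851 kWh/t
Mill draw = 4.3851 × 1085.5 = 4760.0 kW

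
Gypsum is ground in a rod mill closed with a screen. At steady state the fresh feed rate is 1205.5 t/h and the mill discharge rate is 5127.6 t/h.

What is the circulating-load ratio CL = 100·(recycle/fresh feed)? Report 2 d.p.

M = F + R at steady state, so:
R = M − F = 5127.6 − 1205.5 = 3922.1 t/h
CL = 100·R/F = 100·3922.1/1205.5 = 325.35 %

CL = 325.35 %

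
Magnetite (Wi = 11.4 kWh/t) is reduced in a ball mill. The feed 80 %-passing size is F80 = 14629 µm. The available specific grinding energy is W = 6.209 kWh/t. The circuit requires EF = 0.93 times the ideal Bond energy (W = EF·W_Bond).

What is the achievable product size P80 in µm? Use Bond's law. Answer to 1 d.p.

P80 = 223.9 µm

W = 10·Wi·(P80^(-½) − F80^(-½))
W_Bond = W / EF = 6.209 / 0.93 = 6.6763 kWh/t
P80^(−½) = W_Bond/(10 Wi) + F80^(−½)
  = 6.6763/(10·11.4) + 1/√14629 = 0.058564 + 0.008268 = 0.066832
P80 = (1/0.066832)² = 14.9628² = 223.89 µm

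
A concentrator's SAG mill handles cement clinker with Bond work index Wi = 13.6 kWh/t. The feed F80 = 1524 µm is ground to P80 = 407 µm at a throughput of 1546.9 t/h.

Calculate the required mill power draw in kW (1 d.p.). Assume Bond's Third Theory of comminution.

P = 5039.1 kW

W_Bond = 10·Wi·(1/√P₈₀ − 1/√F₈₀)
W = 10·13.6·(1/√407 − 1/√1524) = 10·13.6·(0.023952) = 3.2575 kWh/t
Power = W × throughput = 3.2575 kWh/t × 1546.9 t/h = 5039.1 kW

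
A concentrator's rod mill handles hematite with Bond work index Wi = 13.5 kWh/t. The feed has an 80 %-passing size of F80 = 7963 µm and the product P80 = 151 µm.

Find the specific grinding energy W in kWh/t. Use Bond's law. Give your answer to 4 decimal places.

Bond: W = 10·Wi·(1/√P80 − 1/√F80)
1/√151 = 0.081379;  1/√7963 = 0.011206
W = 10·13.5·(0.081379 − 0.011206) = 9.4733 kWh/t

W = 9.4733 kWh/t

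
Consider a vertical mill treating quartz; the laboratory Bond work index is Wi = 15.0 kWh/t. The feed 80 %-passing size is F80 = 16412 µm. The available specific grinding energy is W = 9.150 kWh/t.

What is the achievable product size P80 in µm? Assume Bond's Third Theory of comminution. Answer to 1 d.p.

P80 = 211.2 µm

Bond: W = 10·Wi·(1/√P80 − 1/√F80)
1/√P80 = 1/√F80 + W/(10·Wi)
  = 9.1500/(10·15.0) + 1/√16412 = 0.061000 + 0.007806 = 0.068806
P80 = (1/0.068806)² = 14.5337² = 211.23 µm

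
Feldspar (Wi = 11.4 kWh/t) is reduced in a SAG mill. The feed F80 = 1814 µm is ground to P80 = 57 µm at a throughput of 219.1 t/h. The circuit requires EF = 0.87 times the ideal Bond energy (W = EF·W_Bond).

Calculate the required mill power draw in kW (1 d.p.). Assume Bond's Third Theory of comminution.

P = 2368.0 kW

Bond: W = 10·Wi·(1/√P80 − 1/√F80)
W = 10·11.4·(1/√57 − 1/√1814) = 10·11.4·(0.108974) = 12.4231 kWh/t
With EF = 0.87: W = 12.4231·0.87 = 10.8081 kWh/t
Power = W × throughput = 10.8081 kWh/t × 219.1 t/h = 2368.0 kW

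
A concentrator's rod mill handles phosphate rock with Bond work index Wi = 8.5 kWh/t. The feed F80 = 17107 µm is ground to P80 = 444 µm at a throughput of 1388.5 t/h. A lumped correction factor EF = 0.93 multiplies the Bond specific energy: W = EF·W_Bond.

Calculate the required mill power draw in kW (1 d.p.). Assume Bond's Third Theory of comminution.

W = 10·Wi·[P80^(−½) − F80^(−½)]
W = 10·8.5·(1/√444 − 1/√17107) = 10·8.5·(0.039812) = 3.3840 kWh/t
With EF = 0.93: W = 3.3840·0.93 = 3.1472 kWh/t
P = W·T = 3.1472·1388.5 = 4369.8 kW

P = 4369.8 kW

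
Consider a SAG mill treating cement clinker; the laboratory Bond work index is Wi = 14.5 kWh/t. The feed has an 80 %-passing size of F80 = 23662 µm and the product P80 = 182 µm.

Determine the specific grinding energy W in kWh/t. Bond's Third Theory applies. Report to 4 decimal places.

W = 9.8055 kWh/t

Bond:  W = 10 Wi (1/√P − 1/√F)
1/√182 = 0.074125;  1/√23662 = 0.006501
W = 10·14.5·(0.074125 − 0.006501) = 9.8055 kWh/t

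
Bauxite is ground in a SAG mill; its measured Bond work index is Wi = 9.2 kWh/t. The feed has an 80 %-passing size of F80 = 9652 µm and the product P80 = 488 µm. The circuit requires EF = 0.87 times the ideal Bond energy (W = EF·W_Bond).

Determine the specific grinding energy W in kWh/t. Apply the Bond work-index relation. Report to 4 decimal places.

W = 10 Wi (P80^-0.5 − F80^-0.5)
1/√488 = 0.045268;  1/√9652 = 0.010179
W = 10·9.2·(0.045268 − 0.010179) = 3.2282 kWh/t
Corrected W = EF·W_Bond = 0.87·3.2282 = 2.8085 kWh/t

W = 2.8085 kWh/t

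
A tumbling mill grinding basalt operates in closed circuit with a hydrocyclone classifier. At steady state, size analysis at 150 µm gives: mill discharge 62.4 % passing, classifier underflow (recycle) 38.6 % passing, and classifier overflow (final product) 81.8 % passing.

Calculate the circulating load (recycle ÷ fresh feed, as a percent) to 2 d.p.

Classifier node, passing 150 µm:
Fd + Rd = Ru + Fo ⇒ R/F = (o−d)/(d−u)
r = (81.8 − 62.4)/(62.4 − 38.6) = 19.4/23.8 = 0.8151
CL = 100·r = 81.51 %

CL = 81.51 %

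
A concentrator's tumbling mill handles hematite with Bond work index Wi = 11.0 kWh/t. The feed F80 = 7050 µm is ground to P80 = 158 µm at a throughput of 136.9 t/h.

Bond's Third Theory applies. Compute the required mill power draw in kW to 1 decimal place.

W = 10 Wi / √P80 − 10 Wi / √F80
W = 10·11.0·(1/√158 − 1/√7050) = 10·11.0·(0.067646) = 7.4410 kWh/t
Power = W × throughput = 7.4410 kWh/t × 136.9 t/h = 1018.7 kW

P = 1018.7 kW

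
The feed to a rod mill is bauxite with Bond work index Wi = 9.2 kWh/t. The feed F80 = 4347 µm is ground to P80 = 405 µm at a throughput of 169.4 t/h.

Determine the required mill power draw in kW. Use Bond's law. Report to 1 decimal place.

W = 10·Wi·(P80^(-½) − F80^(-½))
W = 10·9.2·(1/√405 − 1/√4347) = 10·9.2·(0.034523) = 3.1761 kWh/t
P = W·T = 3.1761·169.4 = 538.0 kW

P = 538.0 kW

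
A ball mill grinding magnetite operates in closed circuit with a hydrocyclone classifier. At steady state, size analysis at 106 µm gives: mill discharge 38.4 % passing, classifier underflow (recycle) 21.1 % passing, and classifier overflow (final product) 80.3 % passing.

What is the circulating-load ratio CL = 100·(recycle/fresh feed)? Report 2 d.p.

Mass balance on the −106 µm fraction:
r = (o − d)/(d − u)
r = (80.3 − 38.4)/(38.4 − 21.1) = 41.9/17.3 = 2.4220
CL = 100·r = 242.20 %

CL = 242.20 %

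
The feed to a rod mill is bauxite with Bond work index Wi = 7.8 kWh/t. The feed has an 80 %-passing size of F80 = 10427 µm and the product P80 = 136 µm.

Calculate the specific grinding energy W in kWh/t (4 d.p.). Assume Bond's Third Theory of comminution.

W = 5.9246 kWh/t

Bond: W = 10·Wi·(1/√P80 − 1/√F80)
1/√136 = 0.085749;  1/√10427 = 0.009793
W = 10·7.8·(0.085749 − 0.009793) = 5.9246 kWh/t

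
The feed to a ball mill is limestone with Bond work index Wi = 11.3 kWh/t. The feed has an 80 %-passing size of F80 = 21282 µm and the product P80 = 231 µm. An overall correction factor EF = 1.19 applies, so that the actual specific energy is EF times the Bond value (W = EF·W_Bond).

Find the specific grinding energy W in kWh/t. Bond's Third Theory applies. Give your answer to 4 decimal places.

W = 7.9257 kWh/t

W_Bond = 10·Wi·(1/√P₈₀ − 1/√F₈₀)
1/√231 = 0.065795;  1/√21282 = 0.006855
W = 10·11.3·(0.065795 − 0.006855) = 6.6603 kWh/t
Apply correction: 6.6603 × 1.19 = 7.9257 kWh/t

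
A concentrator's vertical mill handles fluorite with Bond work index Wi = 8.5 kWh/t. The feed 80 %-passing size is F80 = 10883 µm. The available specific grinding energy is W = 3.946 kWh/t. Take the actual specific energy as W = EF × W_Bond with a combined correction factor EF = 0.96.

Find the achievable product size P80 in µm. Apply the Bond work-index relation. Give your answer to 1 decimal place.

W_Bond = 10·Wi·(1/√P₈₀ − 1/√F₈₀)
W_Bond = W / EF = 3.946 / 0.96 = 4.1104 kWh/t
⇒ 1/√P80 = W_Bond/(10 Wi) + 1/√F80
  = 4.1104/(10·8.5) + 1/√10883 = 0.048358 + 0.009586 = 0.057944
P80 = (1/0.057944)² = 17.2582² = 297.84 µm

P80 = 297.8 µm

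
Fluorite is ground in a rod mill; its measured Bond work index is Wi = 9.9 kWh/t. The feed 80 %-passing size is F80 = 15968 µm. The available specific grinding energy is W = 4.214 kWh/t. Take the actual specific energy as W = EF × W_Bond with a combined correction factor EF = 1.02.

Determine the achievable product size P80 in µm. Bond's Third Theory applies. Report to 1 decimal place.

P80 = 405.7 µm

W = 10 Wi / √P80 − 10 Wi / √F80
W_Bond = W / EF = 4.214 / 1.02 = 4.1314 kWh/t
⇒ 1/√P80 = W_Bond/(10 Wi) + 1/√F80
  = 4.1314/(10·9.9) + 1/√15968 = 0.041731 + 0.007914 = 0.049645
P80 = (1/0.049645)² = 20.1432² = 405.75 µm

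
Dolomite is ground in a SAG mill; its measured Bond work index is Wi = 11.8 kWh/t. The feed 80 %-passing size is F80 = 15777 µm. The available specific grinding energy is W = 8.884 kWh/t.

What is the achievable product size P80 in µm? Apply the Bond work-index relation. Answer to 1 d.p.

W = 10·Wi·[P80^(−½) − F80^(−½)]
⇒ 1/√P80 = W/(10 Wi) + 1/√F80
  = 8.8840/(10·11.8) + 1/√15777 = 0.075288 + 0.007961 = 0.083250
P80 = (1/0.083250)² = 12.0121² = 144.29 µm

P80 = 144.3 µm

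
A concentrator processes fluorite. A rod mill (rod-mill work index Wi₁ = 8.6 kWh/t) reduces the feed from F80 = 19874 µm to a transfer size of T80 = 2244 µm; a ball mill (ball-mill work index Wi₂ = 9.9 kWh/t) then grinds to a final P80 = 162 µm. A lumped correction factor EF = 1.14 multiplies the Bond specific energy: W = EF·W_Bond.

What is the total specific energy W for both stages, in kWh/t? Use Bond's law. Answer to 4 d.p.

W = 10·Wi·(P80^(-½) − F80^(-½))
Stage 1 (19874→2244 µm, Wi₁=8.6): W₁ = 10·8.6·(0.021110 − 0.007093) = 1.2054 kWh/t
Stage 2 (2244→162 µm, Wi₂=9.9): W₂ = 10·9.9·(0.078567 − 0.021110) = 5.6883 kWh/t
W = W₁ + W₂ = 1.2054 + 5.6883 = 6.8937 kWh/t
With EF = 1.14: W = 6.8937·1.14 = 7.8588 kWh/t

W = 7.8588 kWh/t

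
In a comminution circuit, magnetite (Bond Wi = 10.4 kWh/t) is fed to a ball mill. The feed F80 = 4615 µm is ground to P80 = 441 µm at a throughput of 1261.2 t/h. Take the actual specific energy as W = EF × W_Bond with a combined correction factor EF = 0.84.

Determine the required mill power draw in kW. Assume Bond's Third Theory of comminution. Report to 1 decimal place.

P = 3624.7 kW

W = 10 Wi (P80^-0.5 − F80^-0.5)
W = 10·10.4·(1/√441 − 1/√4615) = 10·10.4·(0.032899) = 3.4215 kWh/t
With EF = 0.84: W = 3.4215·0.84 = 2.8740 kWh/t
Power = W × throughput = 2.8740 kWh/t × 1261.2 t/h = 3624.7 kW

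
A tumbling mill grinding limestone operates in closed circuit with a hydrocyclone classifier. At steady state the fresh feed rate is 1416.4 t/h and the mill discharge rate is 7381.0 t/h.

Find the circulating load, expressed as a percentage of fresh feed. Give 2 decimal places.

CL = 421.11 %

Discharge = new feed + return, hence
R = M − F = 7381.0 − 1416.4 = 5964.6 t/h
CL = 100·R/F = 100·5964.6/1416.4 = 421.11 %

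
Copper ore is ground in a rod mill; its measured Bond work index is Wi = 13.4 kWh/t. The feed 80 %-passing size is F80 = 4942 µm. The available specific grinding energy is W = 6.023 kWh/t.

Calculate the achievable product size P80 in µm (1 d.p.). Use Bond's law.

W = 10 Wi (P80^-0.5 − F80^-0.5)
⇒ 1/√P80 = W/(10 Wi) + 1/√F80
  = 6.0230/(10·13.4) + 1/√4942 = 0.044948 + 0.014225 = 0.059173
P80 = (1/0.059173)² = 16.8997² = 285.60 µm

P80 = 285.6 µm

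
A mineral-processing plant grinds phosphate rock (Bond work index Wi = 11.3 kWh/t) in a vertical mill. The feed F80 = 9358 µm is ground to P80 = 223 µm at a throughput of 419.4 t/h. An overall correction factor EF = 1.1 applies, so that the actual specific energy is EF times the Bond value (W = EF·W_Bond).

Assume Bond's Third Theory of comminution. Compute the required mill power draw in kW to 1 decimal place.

P = 2952.1 kW

W = 10·Wi·[P80^(−½) − F80^(−½)]
W = 10·11.3·(1/√223 − 1/√9358) = 10·11.3·(0.056628) = 6.3989 kWh/t
Apply correction: 6.3989 × 1.1 = 7.0388 kWh/t
Power = W × throughput = 7.0388 kWh/t × 419.4 t/h = 2952.1 kW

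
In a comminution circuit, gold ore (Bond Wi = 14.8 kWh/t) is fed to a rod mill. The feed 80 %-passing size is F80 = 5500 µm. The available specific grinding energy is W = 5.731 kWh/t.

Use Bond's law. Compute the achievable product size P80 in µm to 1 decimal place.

P80 = 366.9 µm

W = 10 Wi / √P80 − 10 Wi / √F80
⇒ 1/√P80 = W/(10 Wi) + 1/√F80
  = 5.7310/(10·14.8) + 1/√5500 = 0.038723 + 0.013484 = 0.052207
P80 = (1/0.052207)² = 19.1545² = 366.90 µm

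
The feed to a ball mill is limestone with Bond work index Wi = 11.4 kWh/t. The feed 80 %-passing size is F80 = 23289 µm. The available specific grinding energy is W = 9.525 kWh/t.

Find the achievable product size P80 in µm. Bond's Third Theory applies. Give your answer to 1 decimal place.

P80 = 123.2 µm

Bond:  W = 10 Wi (1/√P − 1/√F)
⇒ 1/√P80 = W/(10·Wi) + 1/√F80
  = 9.5250/(10·11.4) + 1/√23289 = 0.083553 + 0.006553 = 0.090105
P80 = (1/0.090105)² = 11.0981² = 123.17 µm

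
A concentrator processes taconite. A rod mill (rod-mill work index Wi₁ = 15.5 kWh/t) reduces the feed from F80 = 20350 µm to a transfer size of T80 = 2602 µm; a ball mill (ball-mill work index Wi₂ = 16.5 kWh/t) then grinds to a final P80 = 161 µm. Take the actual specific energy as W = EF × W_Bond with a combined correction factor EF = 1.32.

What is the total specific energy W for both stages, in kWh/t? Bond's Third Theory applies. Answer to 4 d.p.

W = 15.4720 kWh/t

W_Bond = 10·Wi·(1/√P₈₀ − 1/√F₈₀)
Stage 1 (20350→2602 µm, Wi₁=15.5): W₁ = 10·15.5·(0.019604 − 0.007010) = 1.9521 kWh/t
Stage 2 (2602→161 µm, Wi₂=16.5): W₂ = 10·16.5·(0.078811 − 0.019604) = 9.7691 kWh/t
W = W₁ + W₂ = 1.9521 + 9.7691 = 11.7212 kWh/t
With EF = 1.32: W = 11.7212·1.32 = 15.4720 kWh/t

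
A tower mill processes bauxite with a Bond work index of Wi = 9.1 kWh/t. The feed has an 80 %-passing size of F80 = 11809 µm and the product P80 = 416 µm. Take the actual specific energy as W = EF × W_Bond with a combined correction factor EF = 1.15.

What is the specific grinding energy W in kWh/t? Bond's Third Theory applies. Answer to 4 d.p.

W = 10 Wi / √P80 − 10 Wi / √F80
1/√416 = 0.049029;  1/√11809 = 0.009202
W = 10·9.1·(0.049029 − 0.009202) = 3.6242 kWh/t
With EF = 1.15: W = 3.6242·1.15 = 4.1679 kWh/t

W = 4.1679 kWh/t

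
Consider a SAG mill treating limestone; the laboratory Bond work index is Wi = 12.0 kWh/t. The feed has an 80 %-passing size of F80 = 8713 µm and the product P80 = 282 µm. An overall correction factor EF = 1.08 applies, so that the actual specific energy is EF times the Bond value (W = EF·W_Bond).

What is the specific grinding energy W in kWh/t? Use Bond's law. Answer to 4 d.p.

W = 10 Wi (1/√P80 − 1/√F80)  [Bond]
1/√282 = 0.059549;  1/√8713 = 0.010713
W = 10·12.0·(0.059549 − 0.010713) = 5.8603 kWh/t
With EF = 1.08: W = 5.8603·1.08 = 6.3291 kWh/t

W = 6.3291 kWh/t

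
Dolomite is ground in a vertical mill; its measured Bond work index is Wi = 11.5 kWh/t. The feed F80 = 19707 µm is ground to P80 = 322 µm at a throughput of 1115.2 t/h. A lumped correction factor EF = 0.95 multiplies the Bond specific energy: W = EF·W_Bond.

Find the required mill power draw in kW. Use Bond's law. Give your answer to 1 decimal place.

W = 10 Wi (P80^-0.5 − F80^-0.5)
W = 10·11.5·(1/√322 − 1/√19707) = 10·11.5·(0.048604) = 5.5895 kWh/t
Corrected W = EF·W_Bond = 0.95·5.5895 = 5.3100 kWh/t
Mill draw = 5.3100 × 1115.2 = 5921.7 kW

P = 5921.7 kW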